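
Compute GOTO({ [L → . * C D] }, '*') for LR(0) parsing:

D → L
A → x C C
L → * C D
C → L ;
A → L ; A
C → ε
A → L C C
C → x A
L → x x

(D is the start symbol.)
GOTO(I, '*') = CLOSURE({ [A → αX.β] : [A → α.Xβ] ∈ I, X = '*' })

Items with dot before '*', with the dot advanced:
  [L → . * C D] → [L → * . C D]
Closure of the advanced items:
  [L → * . C D] has the dot before C: add [C → . L ;], [C → .], [C → . x A]
  [C → . L ;] has the dot before L: add [L → . * C D], [L → . x x]

GOTO = { [C → . L ;], [C → . x A], [C → .], [L → * . C D], [L → . * C D], [L → . x x] }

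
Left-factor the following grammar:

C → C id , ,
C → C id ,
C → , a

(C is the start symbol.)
Left-factoring transforms A → αβ₁ | αβ₂ into A → αA' and A' → β₁ | β₂
(α is the longest common prefix among the alternatives). Repeat until
no nonterminal has two alternatives with a common prefix.

Round 1: C has alternatives sharing prefix 'C id ,'. Introduce C': C → C id , C'
  Add: C' → ,
  Add: C' → ε

No remaining common prefixes — done.

Resulting grammar:
C → C id , C'
C' → ,
C' → ε
C → , a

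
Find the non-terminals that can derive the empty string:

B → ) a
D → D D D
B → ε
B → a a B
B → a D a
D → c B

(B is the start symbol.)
A non-terminal is nullable if it can derive ε (the empty string): either it has an ε-production, or it has a production whose right-hand side consists entirely of nullable non-terminals.

ε-productions: B → ε
So B is immediately nullable.
No further non-terminal can be added: every production for the remaining non-terminals contains a terminal or a non-nullable non-terminal.
Nullable = { 'B' }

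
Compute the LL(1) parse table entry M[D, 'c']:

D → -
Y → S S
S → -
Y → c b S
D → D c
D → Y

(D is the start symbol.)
D → D c, D → Y

To find M[D, 'c'], we find productions for D where 'c' is in the predict set (PREDICT(N → α) = (FIRST(α) \ {ε}) ∪ (FOLLOW(N) if α ⇒* ε)).

Relevant sets:
  FIRST(D) = { '-', 'c' }
  FIRST(Y) = { '-', 'c' }

D → -: PREDICT = { '-' }
D → D c: PREDICT = { '-', 'c' }
  'c' is in predict set, so this production goes in M[D, 'c']
D → Y: PREDICT = { '-', 'c' }
  'c' is in predict set, so this production goes in M[D, 'c']

M[D, 'c'] = D → D c, D → Y  (a multiply-defined cell — the grammar is not LL(1))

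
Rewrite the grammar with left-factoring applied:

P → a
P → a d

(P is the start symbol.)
P → a P'
P' → ε
P' → d

Left-factoring transforms A → αβ₁ | αβ₂ into A → αA' and A' → β₁ | β₂
(α is the longest common prefix among the alternatives). Repeat until
no nonterminal has two alternatives with a common prefix.

Round 1: P has alternatives sharing prefix 'a'. Introduce P': P → a P'
  Add: P' → ε
  Add: P' → d

No remaining common prefixes — done.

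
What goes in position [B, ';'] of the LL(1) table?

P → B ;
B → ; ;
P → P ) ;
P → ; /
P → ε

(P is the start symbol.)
To find M[B, ';'], we find productions for B where ';' is in the predict set (PREDICT(N → α) = (FIRST(α) \ {ε}) ∪ (FOLLOW(N) if α ⇒* ε)).

B → ; ;: PREDICT = { ';' }
  ';' is in predict set, so this production goes in M[B, ';']

M[B, ';'] = B → ; ;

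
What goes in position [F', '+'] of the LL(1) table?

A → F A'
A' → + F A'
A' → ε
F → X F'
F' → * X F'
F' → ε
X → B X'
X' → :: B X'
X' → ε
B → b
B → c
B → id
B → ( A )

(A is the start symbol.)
To find M[F', '+'], we find productions for F' where '+' is in the predict set (PREDICT(N → α) = (FIRST(α) \ {ε}) ∪ (FOLLOW(N) if α ⇒* ε)).

Relevant sets:
  FOLLOW(F') = { $, ')', '+' }

F' → * X F': PREDICT = { '*' }
F' → ε: PREDICT = { $, ')', '+' }
  '+' is in predict set, so this production goes in M[F', '+']

M[F', '+'] = F' → ε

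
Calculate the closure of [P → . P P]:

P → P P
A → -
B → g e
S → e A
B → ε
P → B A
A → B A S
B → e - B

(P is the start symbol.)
{ [B → . e - B], [B → . g e], [B → .], [P → . B A], [P → . P P] }

To compute CLOSURE, for each item [A → α.Bβ] where B is a non-terminal, add [B → .γ] for all productions B → γ; repeat for the newly added items until nothing changes.

Start with: [P → . P P]
  [P → . P P] has the dot before P: add [P → . B A]
  [P → . B A] has the dot before B: add [B → . g e], [B → .], [B → . e - B]
No further items can be added.

CLOSURE = { [B → . e - B], [B → . g e], [B → .], [P → . B A], [P → . P P] }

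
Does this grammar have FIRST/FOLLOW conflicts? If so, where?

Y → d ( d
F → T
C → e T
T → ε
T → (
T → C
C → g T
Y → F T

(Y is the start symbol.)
Yes. T → '(' with FOLLOW(T) on { '(' }; T → C with FOLLOW(T) on { 'e', 'g' }

A FIRST/FOLLOW conflict occurs when a non-terminal N has a nullable alternative N → β (β ⇒* ε) and another alternative N → α with FIRST(α) ∩ FOLLOW(N) ≠ ∅: on such a lookahead the parser cannot decide between expanding α and letting N vanish via β.

Nullable non-terminals: F, T, Y.
FIRST sets used below: FIRST(C) = { 'e', 'g' }, FIRST(F) = { '(', 'e', 'g', ε }, FIRST(T) = { '(', 'e', 'g', ε }
F has a nullable alternative but only one production, so nothing to check.

T: nullable alternative(s) T → ε; FOLLOW(T) = { $, '(', 'e', 'g' }
  T → ε: FIRST \ {ε} = { } — this is the only nullable alternative, skip
  T → (: FIRST \ {ε} = { '(' } — overlaps FOLLOW(T) on { '(' }: CONFLICT
  T → C: FIRST \ {ε} = { 'e', 'g' } — overlaps FOLLOW(T) on { 'e', 'g' }: CONFLICT

Y: nullable alternative(s) Y → F T; FOLLOW(Y) = { $ }
  Y → d ( d: FIRST \ {ε} = { 'd' } — disjoint from FOLLOW(Y)
  Y → F T: FIRST \ {ε} = { '(', 'e', 'g' } — this is the only nullable alternative, skip

C has no nullable alternative, so no FIRST/FOLLOW check is needed there.

So the grammar has 2 FIRST/FOLLOW conflicts (marked CONFLICT above).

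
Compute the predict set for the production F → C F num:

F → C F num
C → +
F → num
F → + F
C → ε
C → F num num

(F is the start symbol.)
{ '+', 'num' }

PREDICT(F → C F num) = (FIRST(RHS) \ {ε}) ∪ (FOLLOW(F) if ε ∈ FIRST(RHS), i.e. RHS ⇒* ε)
FIRST(C) = { '+', 'num', ε }
FIRST(F) = { '+', 'num' }
FIRST(C F num) = { '+', 'num' }
ε ∉ FIRST(C F num), so FOLLOW(F) is not added.
PREDICT(F → C F num) = { '+', 'num' }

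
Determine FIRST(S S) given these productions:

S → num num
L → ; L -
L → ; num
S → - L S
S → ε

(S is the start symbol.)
FIRST sets of the non-terminals involved (from the grammar, by fixed-point iteration):
  FIRST(S) = { '-', 'num', ε }

To compute FIRST(S S), process the symbols left to right:
Symbol S is a non-terminal. Add FIRST(S) \ {ε} = { '-', 'num' }
S is nullable (ε ∈ FIRST(S)), continue to the next symbol.
Symbol S is a non-terminal. Add FIRST(S) \ {ε} = { '-', 'num' }
S is nullable (ε ∈ FIRST(S)), continue to the next symbol.
All symbols are nullable, so ε is in the result.
FIRST(S S) = { '-', 'num', ε }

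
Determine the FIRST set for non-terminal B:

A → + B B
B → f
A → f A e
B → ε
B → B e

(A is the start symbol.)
{ 'e', 'f', ε }

From B → f:
  - f is a terminal: add 'f' and stop
From B → ε:
  - ε-production, so ε ∈ FIRST(B)
From B → B e:
  - B is the symbol being defined: contributes nothing new
    B is nullable, so continue to the next symbol
  - e is a terminal: add 'e' and stop

Collecting: FIRST(B) = { 'e', 'f', ε }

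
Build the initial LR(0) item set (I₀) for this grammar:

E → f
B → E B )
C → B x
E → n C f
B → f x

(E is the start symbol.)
{ [E → . f], [E → . n C f], [E' → . E] }

First, augment the grammar with E' → E
I₀ = CLOSURE({ [E' → . E] }):
  [E' → . E] has the dot before E: add [E → . f], [E → . n C f]
No further items can be added.

I₀ = { [E → . f], [E → . n C f], [E' → . E] }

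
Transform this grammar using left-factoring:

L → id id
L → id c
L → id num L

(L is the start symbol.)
Left-factoring transforms A → αβ₁ | αβ₂ into A → αA' and A' → β₁ | β₂
(α is the longest common prefix among the alternatives). Repeat until
no nonterminal has two alternatives with a common prefix.

Round 1: L has alternatives sharing prefix 'id'. Introduce L': L → id L'
  Add: L' → id
  Add: L' → c
  Add: L' → num L

No remaining common prefixes — done.

Resulting grammar:
L → id L'
L' → id
L' → c
L' → num L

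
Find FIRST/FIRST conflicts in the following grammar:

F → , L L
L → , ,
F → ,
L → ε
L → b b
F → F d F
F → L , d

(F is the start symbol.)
A FIRST/FIRST conflict occurs when two productions N → α and N → β for the same non-terminal have FIRST(α) ∩ FIRST(β) ≠ ∅ (with ε ∈ FIRST of a nullable right-hand side, so two nullable alternatives also conflict).

FIRST sets of the non-terminals at (or reachable through a nullable prefix from) the front of some alternative:
  FIRST(F) = { ',', 'b' }
  FIRST(L) = { ',', 'b', ε }

Productions for F:
  F → , L L: FIRST = { ',' }
  F → ,: FIRST = { ',' }
  F → F d F: FIRST = { ',', 'b' }
  F → L , d: FIRST = { ',', 'b' }
Productions for L:
  L → , ,: FIRST = { ',' }
  L → ε: FIRST = { ε }
  L → b b: FIRST = { 'b' }

Conflict for F: F → , L L and F → ,
  Overlap: { ',' }
Conflict for F: F → , L L and F → F d F
  Overlap: { ',' }
Conflict for F: F → , L L and F → L , d
  Overlap: { ',' }
Conflict for F: F → , and F → F d F
  Overlap: { ',' }
Conflict for F: F → , and F → L , d
  Overlap: { ',' }
Conflict for F: F → F d F and F → L , d
  Overlap: { ',', 'b' }

Answer: Yes. F → ',' L L / F → ',' on { ',' }; F → ',' L L / F → F d F on { ',' }; F → ',' L L / F → L ',' d on { ',' }; F → ',' / F → F d F on { ',' }; F → ',' / F → L ',' d on { ',' }; F → F d F / F → L ',' d on { ',', 'b' }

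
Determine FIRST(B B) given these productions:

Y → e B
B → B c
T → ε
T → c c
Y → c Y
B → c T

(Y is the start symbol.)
FIRST sets of the non-terminals involved (from the grammar, by fixed-point iteration):
  FIRST(B) = { 'c' }

To compute FIRST(B B), process the symbols left to right:
Symbol B is a non-terminal. Add FIRST(B) \ {ε} = { 'c' }
B is not nullable (ε ∉ FIRST(B)), so stop here.
FIRST(B B) = { 'c' }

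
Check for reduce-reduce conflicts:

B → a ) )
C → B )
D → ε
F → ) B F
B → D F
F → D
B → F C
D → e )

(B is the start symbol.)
A reduce-reduce conflict occurs when an LR(0) state has two complete items [A → α .] and [B → β .] — both call for a reduction, and with no lookahead the parser cannot choose between them.

Augment with B' → B and build the canonical LR(0) collection (I0 = CLOSURE({[B' → . B]}), then GOTO on every symbol after a dot until no new states appear). It has 17 states:
  I0: { [B → . D F], [B → . F C], [B → . a ) )], [B' → . B], [D → . e )], [D → .], [F → . ) B F], [F → . D] }  — shift, reduce
  I1: { [B → . D F], [B → . F C], [B → . a ) )], [D → . e )], [D → .], [F → ) . B F], [F → . ) B F], [F → . D] }  — shift, reduce
  I2: { [B' → B .] }  — accept
  I3: { [B → D . F], [D → . e )], [D → .], [F → . ) B F], [F → . D], [F → D .] }  — shift, 2 reduces
  I4: { [B → . D F], [B → . F C], [B → . a ) )], [B → F . C], [C → . B )], [D → . e )], [D → .], [F → . ) B F], [F → . D] }  — shift, reduce
  I5: { [B → a . ) )] }  — shift
  I6: { [D → e . )] }  — shift
  I7: { [D → e ) .] }  — reduce
  I8: { [B → a ) . )] }  — shift
  I9: { [B → a ) ) .] }  — reduce
  I10: { [C → B . )] }  — shift
  I11: { [B → F C .] }  — reduce
  I12: { [C → B ) .] }  — reduce
  I13: { [F → D .] }  — reduce
  I14: { [B → D F .] }  — reduce
  I15: { [D → . e )], [D → .], [F → ) B . F], [F → . ) B F], [F → . D] }  — shift, reduce
  I16: { [F → ) B F .] }  — reduce

I3 contains complete items [D → .], [F → D .] — reduce-reduce conflict.

Answer: Yes — I3: [D → .] vs [F → D .]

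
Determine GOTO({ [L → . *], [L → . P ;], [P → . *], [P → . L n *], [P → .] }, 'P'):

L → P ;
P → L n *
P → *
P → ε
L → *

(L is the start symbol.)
{ [L → P . ;] }

GOTO(I, 'P') = CLOSURE({ [A → αX.β] : [A → α.Xβ] ∈ I, X = 'P' })

Items with dot before 'P', with the dot advanced:
  [L → . P ;] → [L → P . ;]
Closure adds nothing (no advanced item has the dot before a non-terminal).

GOTO = { [L → P . ;] }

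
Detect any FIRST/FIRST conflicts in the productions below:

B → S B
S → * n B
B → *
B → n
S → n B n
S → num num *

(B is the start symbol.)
A FIRST/FIRST conflict occurs when two productions N → α and N → β for the same non-terminal have FIRST(α) ∩ FIRST(β) ≠ ∅ (with ε ∈ FIRST of a nullable right-hand side, so two nullable alternatives also conflict).

FIRST sets of the non-terminals at (or reachable through a nullable prefix from) the front of some alternative:
  FIRST(S) = { '*', 'n', 'num' }

Productions for B:
  B → S B: FIRST = { '*', 'n', 'num' }
  B → *: FIRST = { '*' }
  B → n: FIRST = { 'n' }
Productions for S:
  S → * n B: FIRST = { '*' }
  S → n B n: FIRST = { 'n' }
  S → num num *: FIRST = { 'num' }

Conflict for B: B → S B and B → *
  Overlap: { '*' }
Conflict for B: B → S B and B → n
  Overlap: { 'n' }

Answer: Yes. B → S B / B → '*' on { '*' }; B → S B / B → n on { 'n' }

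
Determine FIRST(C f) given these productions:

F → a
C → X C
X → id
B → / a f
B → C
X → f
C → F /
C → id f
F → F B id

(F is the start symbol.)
{ 'a', 'f', 'id' }

FIRST sets of the non-terminals involved (from the grammar, by fixed-point iteration):
  FIRST(C) = { 'a', 'f', 'id' }

To compute FIRST(C f), process the symbols left to right:
Symbol C is a non-terminal. Add FIRST(C) \ {ε} = { 'a', 'f', 'id' }
C is not nullable (ε ∉ FIRST(C)), so stop here.
FIRST(C f) = { 'a', 'f', 'id' }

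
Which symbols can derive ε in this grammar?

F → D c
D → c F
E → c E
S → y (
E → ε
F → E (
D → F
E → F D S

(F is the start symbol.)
A non-terminal is nullable if it can derive ε (the empty string): either it has an ε-production, or it has a production whose right-hand side consists entirely of nullable non-terminals.

ε-productions: E → ε
So E is immediately nullable.
No further non-terminal can be added: every production for the remaining non-terminals contains a terminal or a non-nullable non-terminal.
Nullable = { 'E' }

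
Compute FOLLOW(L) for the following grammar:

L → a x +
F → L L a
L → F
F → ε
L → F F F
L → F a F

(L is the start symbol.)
{ $, 'a' }

To compute FOLLOW(L), find every occurrence of L on a right-hand side N → α L β: add FIRST(β) \ {ε}, and if β is empty or nullable also add FOLLOW(N). Iterate to a fixed point.

L is the start symbol, so $ ∈ FOLLOW(L).
In F → L L a: L is followed by L a, add FIRST(L a) \ {ε} = { 'a' }
In F → L L a: L is followed by a, add FIRST(a) \ {ε} = { 'a' }

Taking the union: FOLLOW(L) = { $, 'a' }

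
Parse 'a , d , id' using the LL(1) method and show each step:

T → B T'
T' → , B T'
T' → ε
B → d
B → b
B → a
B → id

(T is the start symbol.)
LL(1) parsing maintains a stack (initially the start symbol over $) and the input. At each step: if the stack top is a terminal, match it against the current input token; if it is a non-terminal N, replace it with the RHS of M[N, lookahead] (the unique production whose predict set contains the lookahead).

Stack is shown with the top on the left.

Stack     Input         Action
------------------------------
T $       a , d , id $  output T → B T'
B T' $    a , d , id $  output B → a
a T' $    a , d , id $  match 'a'
T' $      , d , id $    output T' → , B T'
, B T' $  , d , id $    match ','
B T' $    d , id $      output B → d
d T' $    d , id $      match 'd'
T' $      , id $        output T' → , B T'
, B T' $  , id $        match ','
B T' $    id $          output B → id
id T' $   id $          match 'id'
T' $      $             output T' → ε
$         $             accept

The string is accepted.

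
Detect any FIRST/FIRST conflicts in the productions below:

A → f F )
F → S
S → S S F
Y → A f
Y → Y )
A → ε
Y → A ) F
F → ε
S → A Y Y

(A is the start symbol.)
A FIRST/FIRST conflict occurs when two productions N → α and N → β for the same non-terminal have FIRST(α) ∩ FIRST(β) ≠ ∅ (with ε ∈ FIRST of a nullable right-hand side, so two nullable alternatives also conflict).

FIRST sets of the non-terminals at (or reachable through a nullable prefix from) the front of some alternative:
  FIRST(S) = { ')', 'f' }
  FIRST(A) = { 'f', ε }
  FIRST(Y) = { ')', 'f' }

Productions for A:
  A → f F ): FIRST = { 'f' }
  A → ε: FIRST = { ε }
Productions for F:
  F → S: FIRST = { ')', 'f' }
  F → ε: FIRST = { ε }
Productions for S:
  S → S S F: FIRST = { ')', 'f' }
  S → A Y Y: FIRST = { ')', 'f' }
Productions for Y:
  Y → A f: FIRST = { 'f' }
  Y → Y ): FIRST = { ')', 'f' }
  Y → A ) F: FIRST = { ')', 'f' }

Conflict for S: S → S S F and S → A Y Y
  Overlap: { ')', 'f' }
Conflict for Y: Y → A f and Y → Y )
  Overlap: { 'f' }
Conflict for Y: Y → A f and Y → A ) F
  Overlap: { 'f' }
Conflict for Y: Y → Y ) and Y → A ) F
  Overlap: { ')', 'f' }

Answer: Yes. S → S S F / S → A Y Y on { ')', 'f' }; Y → A f / Y → Y ')' on { 'f' }; Y → A f / Y → A ')' F on { 'f' }; Y → Y ')' / Y → A ')' F on { ')', 'f' }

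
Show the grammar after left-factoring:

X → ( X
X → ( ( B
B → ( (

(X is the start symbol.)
Left-factoring transforms A → αβ₁ | αβ₂ into A → αA' and A' → β₁ | β₂
(α is the longest common prefix among the alternatives). Repeat until
no nonterminal has two alternatives with a common prefix.

Round 1: X has alternatives sharing prefix '('. Introduce X': X → ( X'
  Add: X' → X
  Add: X' → ( B

No remaining common prefixes — done.

Resulting grammar:
X → ( X'
X' → X
X' → ( B
B → ( (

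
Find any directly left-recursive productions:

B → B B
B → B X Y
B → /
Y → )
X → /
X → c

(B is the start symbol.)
Direct left recursion occurs when N → N α for some non-terminal N (the right-hand side begins with the left-hand side itself).

B → B B: LEFT RECURSIVE (starts with B)
B → B X Y: LEFT RECURSIVE (starts with B)
B → /: starts with '/'
Y → ): starts with ')'
X → /: starts with '/'
X → c: starts with c

The grammar has direct left recursion on: B.

Answer: Yes, B is left-recursive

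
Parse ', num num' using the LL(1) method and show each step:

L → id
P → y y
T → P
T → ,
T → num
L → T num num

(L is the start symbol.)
LL(1) parsing maintains a stack (initially the start symbol over $) and the input. At each step: if the stack top is a terminal, match it against the current input token; if it is a non-terminal N, replace it with the RHS of M[N, lookahead] (the unique production whose predict set contains the lookahead).

Stack is shown with the top on the left.

Stack        Input        Action
--------------------------------
L $          , num num $  output L → T num num
T num num $  , num num $  output T → ,
, num num $  , num num $  match ','
num num $    num num $    match 'num'
num $        num $        match 'num'
$            $            accept

The string is accepted.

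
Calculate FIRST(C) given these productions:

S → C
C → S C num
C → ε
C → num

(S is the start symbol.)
FIRST sets of the other non-terminals involved (by the same procedure, iterated to a fixed point):
  FIRST(S) = { 'num', ε }

From C → S C num:
  - S is a non-terminal: add FIRST(S) \ {ε} = { 'num' }
    S is nullable, so continue to the next symbol
  - C is the symbol being defined: contributes nothing new
    C is nullable, so continue to the next symbol
  - num is a terminal: add 'num' and stop
From C → ε:
  - ε-production, so ε ∈ FIRST(C)
From C → num:
  - num is a terminal: add 'num' and stop

Collecting: FIRST(C) = { 'num', ε }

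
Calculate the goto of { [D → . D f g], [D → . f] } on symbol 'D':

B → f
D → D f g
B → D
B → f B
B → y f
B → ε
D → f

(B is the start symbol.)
{ [D → D . f g] }

GOTO(I, 'D') = CLOSURE({ [A → αX.β] : [A → α.Xβ] ∈ I, X = 'D' })

Items with dot before 'D', with the dot advanced:
  [D → . D f g] → [D → D . f g]
Closure adds nothing (no advanced item has the dot before a non-terminal).

GOTO = { [D → D . f g] }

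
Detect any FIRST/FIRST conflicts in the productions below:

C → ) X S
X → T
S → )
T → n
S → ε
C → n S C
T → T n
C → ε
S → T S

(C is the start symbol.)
FIRST sets of the non-terminals at (or reachable through a nullable prefix from) the front of some alternative:
  FIRST(T) = { 'n' }

Productions for C:
  C → ) X S: FIRST = { ')' }
  C → n S C: FIRST = { 'n' }
  C → ε: FIRST = { ε }
Productions for S:
  S → ): FIRST = { ')' }
  S → ε: FIRST = { ε }
  S → T S: FIRST = { 'n' }
Productions for T:
  T → n: FIRST = { 'n' }
  T → T n: FIRST = { 'n' }
X has only one production, so no FIRST/FIRST conflict is possible there.

Conflict for T: T → n and T → T n
  Overlap: { 'n' }

Answer: Yes. T → n / T → T n on { 'n' }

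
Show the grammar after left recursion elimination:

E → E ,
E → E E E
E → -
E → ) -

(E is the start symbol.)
E is directly left-recursive. The standard transformation for
  A → A α₁ | ... | A α_m | β₁ | ... | β_n
is
  A  → β₁ A' | ... | β_n A'
  A' → α₁ A' | ... | α_m A' | ε

E → - becomes E → - E'
E → ) - becomes E → ) - E'
E → E , becomes E' → , E'
E → E E E becomes E' → E E E'
Add E' → ε

Resulting grammar:
E → - E'
E → ) - E'
E' → , E'
E' → E E E'
E' → ε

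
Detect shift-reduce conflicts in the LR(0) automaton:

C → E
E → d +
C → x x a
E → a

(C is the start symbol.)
No shift-reduce conflicts

Augment with C' → C and build the canonical LR(0) collection (I0 = CLOSURE({[C' → . C]}), then GOTO on every symbol after a dot until no new states appear). It has 9 states:
  I0: { [C → . E], [C → . x x a], [C' → . C], [E → . a], [E → . d +] }  — shift
  I1: { [C' → C .] }  — accept
  I2: { [C → E .] }  — reduce
  I3: { [E → a .] }  — reduce
  I4: { [E → d . +] }  — shift
  I5: { [C → x . x a] }  — shift
  I6: { [C → x x . a] }  — shift
  I7: { [C → x x a .] }  — reduce
  I8: { [E → d + .] }  — reduce

No state contains both a complete item and a shift item.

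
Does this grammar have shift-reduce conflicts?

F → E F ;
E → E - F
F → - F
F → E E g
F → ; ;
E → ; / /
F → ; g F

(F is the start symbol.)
Augment with F' → F and build the canonical LR(0) collection (I0 = CLOSURE({[F' → . F]}), then GOTO on every symbol after a dot until no new states appear). It has 17 states:
  I0: { [E → . ; / /], [E → . E - F], [F → . - F], [F → . ; ;], [F → . ; g F], [F → . E E g], [F → . E F ;], [F' → . F] }  — shift
  I1: { [E → . ; / /], [E → . E - F], [F → - . F], [F → . - F], [F → . ; ;], [F → . ; g F], [F → . E E g], [F → . E F ;] }  — shift
  I2: { [E → ; . / /], [F → ; . ;], [F → ; . g F] }  — shift
  I3: { [E → . ; / /], [E → . E - F], [E → E . - F], [F → . - F], [F → . ; ;], [F → . ; g F], [F → . E E g], [F → . E F ;], [F → E . E g], [F → E . F ;] }  — shift
  I4: { [F' → F .] }  — accept
  I5: { [E → . ; / /], [E → . E - F], [E → E - . F], [F → - . F], [F → . - F], [F → . ; ;], [F → . ; g F], [F → . E E g], [F → . E F ;] }  — shift
  I6: { [E → . ; / /], [E → . E - F], [E → E . - F], [F → . - F], [F → . ; ;], [F → . ; g F], [F → . E E g], [F → . E F ;], [F → E . E g], [F → E . F ;], [F → E E . g] }  — shift
  I7: { [F → E F . ;] }  — shift
  I8: { [F → E F ; .] }  — reduce
  I9: { [F → E E g .] }  — reduce
  I10: { [E → E - F .], [F → - F .] }  — 2 reduces
  I11: { [E → ; / . /] }  — shift
  I12: { [F → ; ; .] }  — reduce
  I13: { [E → . ; / /], [E → . E - F], [F → . - F], [F → . ; ;], [F → . ; g F], [F → . E E g], [F → . E F ;], [F → ; g . F] }  — shift
  I14: { [F → ; g F .] }  — reduce
  I15: { [E → ; / / .] }  — reduce
  I16: { [F → - F .] }  — reduce

No state contains both a complete item and a shift item.

Answer: No shift-reduce conflicts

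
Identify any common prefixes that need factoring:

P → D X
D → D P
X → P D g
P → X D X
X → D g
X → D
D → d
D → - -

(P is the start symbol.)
Left-factoring is needed when two productions for the same non-terminal
share a common prefix on the right-hand side.

Productions for P:
  P → D X
  P → X D X
Productions for D:
  D → D P
  D → d
  D → - -
Productions for X:
  X → P D g
  X → D g
  X → D

Found common prefix 'D' in productions for X

Answer: Yes, X has productions with common prefix 'D'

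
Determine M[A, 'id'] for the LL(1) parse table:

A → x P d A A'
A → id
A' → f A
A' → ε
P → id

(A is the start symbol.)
To find M[A, 'id'], we find productions for A where 'id' is in the predict set (PREDICT(N → α) = (FIRST(α) \ {ε}) ∪ (FOLLOW(N) if α ⇒* ε)).

A → x P d A A': PREDICT = { 'x' }
A → id: PREDICT = { 'id' }
  'id' is in predict set, so this production goes in M[A, 'id']

M[A, 'id'] = A → id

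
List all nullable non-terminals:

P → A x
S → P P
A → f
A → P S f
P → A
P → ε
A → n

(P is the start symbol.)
{ 'P', 'S' }

A non-terminal is nullable if it can derive ε (the empty string): either it has an ε-production, or it has a production whose right-hand side consists entirely of nullable non-terminals.

ε-productions: P → ε
So P is immediately nullable.
S → P P: every symbol on the right is nullable, so S is nullable too.
No further non-terminal can be added: every production for the remaining non-terminals contains a terminal or a non-nullable non-terminal.
Nullable = { 'P', 'S' }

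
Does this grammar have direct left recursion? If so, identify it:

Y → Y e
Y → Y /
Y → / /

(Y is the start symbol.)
Yes, Y is left-recursive

Y → Y e: LEFT RECURSIVE (starts with Y)
Y → Y /: LEFT RECURSIVE (starts with Y)
Y → / /: starts with '/'

The grammar has direct left recursion on: Y.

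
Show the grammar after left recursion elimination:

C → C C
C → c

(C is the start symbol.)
C is directly left-recursive. The standard transformation for
  A → A α₁ | ... | A α_m | β₁ | ... | β_n
is
  A  → β₁ A' | ... | β_n A'
  A' → α₁ A' | ... | α_m A' | ε

C → c becomes C → c C'
C → C C becomes C' → C C'
Add C' → ε

Resulting grammar:
C → c C'
C' → C C'
C' → ε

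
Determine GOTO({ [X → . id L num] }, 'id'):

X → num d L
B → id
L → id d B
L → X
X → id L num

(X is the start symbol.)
GOTO(I, 'id') = CLOSURE({ [A → αX.β] : [A → α.Xβ] ∈ I, X = 'id' })

Items with dot before 'id', with the dot advanced:
  [X → . id L num] → [X → id . L num]
Closure of the advanced items:
  [X → id . L num] has the dot before L: add [L → . id d B], [L → . X]
  [L → . X] has the dot before X: add [X → . num d L], [X → . id L num]

GOTO = { [L → . X], [L → . id d B], [X → . id L num], [X → . num d L], [X → id . L num] }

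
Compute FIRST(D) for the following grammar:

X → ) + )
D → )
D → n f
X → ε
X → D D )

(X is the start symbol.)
From D → ):
  - ')' is a terminal: add ')' and stop
From D → n f:
  - n is a terminal: add 'n' and stop

Collecting: FIRST(D) = { ')', 'n' }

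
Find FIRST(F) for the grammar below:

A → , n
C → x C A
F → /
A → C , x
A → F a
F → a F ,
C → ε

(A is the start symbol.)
{ '/', 'a' }

To compute FIRST(F), examine every production with F on the left-hand side, reading each right-hand side left to right until a non-nullable symbol is reached.

From F → /:
  - '/' is a terminal: add '/' and stop
From F → a F ,:
  - a is a terminal: add 'a' and stop

Collecting: FIRST(F) = { '/', 'a' }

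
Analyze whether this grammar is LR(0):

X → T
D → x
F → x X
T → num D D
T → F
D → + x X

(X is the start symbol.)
A grammar is LR(0) if no state in the canonical LR(0) collection has:
  - both a shift item (dot before a terminal) and a complete item (shift-reduce conflict), or
  - two or more complete items (reduce-reduce conflict; the accept item [X' → X .] counts as a complete item here).

Augment with X' → X and build the canonical LR(0) collection (I0 = CLOSURE({[X' → . X]}), then GOTO on every symbol after a dot until no new states appear). It has 13 states:
  I0: { [F → . x X], [T → . F], [T → . num D D], [X → . T], [X' → . X] }  — shift
  I1: { [T → F .] }  — reduce
  I2: { [X → T .] }  — reduce
  I3: { [X' → X .] }  — accept
  I4: { [D → . + x X], [D → . x], [T → num . D D] }  — shift
  I5: { [F → . x X], [F → x . X], [T → . F], [T → . num D D], [X → . T] }  — shift
  I6: { [F → x X .] }  — reduce
  I7: { [D → + . x X] }  — shift
  I8: { [D → . + x X], [D → . x], [T → num D . D] }  — shift
  I9: { [D → x .] }  — reduce
  I10: { [T → num D D .] }  — reduce
  I11: { [D → + x . X], [F → . x X], [T → . F], [T → . num D D], [X → . T] }  — shift
  I12: { [D → + x X .] }  — reduce

Every state is either a pure shift/goto state or contains exactly one complete item and nothing to shift — no conflicts. The grammar is LR(0).

Answer: Yes, the grammar is LR(0)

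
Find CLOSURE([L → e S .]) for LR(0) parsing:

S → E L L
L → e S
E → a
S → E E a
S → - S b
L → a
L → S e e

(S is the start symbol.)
To compute CLOSURE, for each item [A → α.Bβ] where B is a non-terminal, add [B → .γ] for all productions B → γ; repeat for the newly added items until nothing changes.

Start with: [L → e S .]
The dot is at the end, so nothing is added.

CLOSURE = { [L → e S .] }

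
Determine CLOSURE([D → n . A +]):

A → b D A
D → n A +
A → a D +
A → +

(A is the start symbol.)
To compute CLOSURE, for each item [A → α.Bβ] where B is a non-terminal, add [B → .γ] for all productions B → γ; repeat for the newly added items until nothing changes.

Start with: [D → n . A +]
  [D → n . A +] has the dot before A: add [A → . b D A], [A → . a D +], [A → . +]
No further items can be added.

CLOSURE = { [A → . +], [A → . a D +], [A → . b D A], [D → n . A +] }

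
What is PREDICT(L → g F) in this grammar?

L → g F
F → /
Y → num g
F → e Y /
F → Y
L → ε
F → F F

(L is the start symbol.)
PREDICT(L → g F) = (FIRST(RHS) \ {ε}) ∪ (FOLLOW(L) if ε ∈ FIRST(RHS), i.e. RHS ⇒* ε)
FIRST(g F) = { 'g' }
ε ∉ FIRST(g F), so FOLLOW(L) is not added.
PREDICT(L → g F) = { 'g' }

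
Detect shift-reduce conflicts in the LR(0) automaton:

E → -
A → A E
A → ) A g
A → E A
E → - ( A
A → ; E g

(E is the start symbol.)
A shift-reduce conflict occurs when an LR(0) state has both:
  - a complete (reduce) item [A → α .] (dot at the end), and
  - a shift item [B → β . c γ] (dot before a terminal).

Augment with E' → E and build the canonical LR(0) collection (I0 = CLOSURE({[E' → . E]}), then GOTO on every symbol after a dot until no new states appear). It has 14 states:
  I0: { [E → . - ( A], [E → . -], [E' → . E] }  — shift
  I1: { [E → - . ( A], [E → - .] }  — shift, reduce
  I2: { [E' → E .] }  — accept
  I3: { [A → . ) A g], [A → . ; E g], [A → . A E], [A → . E A], [E → - ( . A], [E → . - ( A], [E → . -] }  — shift
  I4: { [A → ) . A g], [A → . ) A g], [A → . ; E g], [A → . A E], [A → . E A], [E → . - ( A], [E → . -] }  — shift
  I5: { [A → ; . E g], [E → . - ( A], [E → . -] }  — shift
  I6: { [A → A . E], [E → - ( A .], [E → . - ( A], [E → . -] }  — shift, reduce
  I7: { [A → . ) A g], [A → . ; E g], [A → . A E], [A → . E A], [A → E . A], [E → . - ( A], [E → . -] }  — shift
  I8: { [A → A . E], [A → E A .], [E → . - ( A], [E → . -] }  — shift, reduce
  I9: { [A → A E .] }  — reduce
  I10: { [A → ; E . g] }  — shift
  I11: { [A → ; E g .] }  — reduce
  I12: { [A → ) A . g], [A → A . E], [E → . - ( A], [E → . -] }  — shift
  I13: { [A → ) A g .] }  — reduce

I1 contains reduce item [E → - .] and shift item [E → - . ( A] — shift-reduce conflict.
I6 contains reduce item [E → - ( A .] and shift items [E → . -], [E → . - ( A] — shift-reduce conflict.
I8 contains reduce item [A → E A .] and shift items [E → . -], [E → . - ( A] — shift-reduce conflict.

Answer: Yes — I1: [E → - .] vs [E → - . ( A]; I6: [E → - ( A .] vs [E → . -]; I8: [A → E A .] vs [E → . -]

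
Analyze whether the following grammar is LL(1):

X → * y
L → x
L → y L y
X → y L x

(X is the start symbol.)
Yes, the grammar is LL(1).

For X:
  PREDICT(X → '*' y) = { '*' }
  PREDICT(X → y L x) = { 'y' }
For L:
  PREDICT(L → x) = { 'x' }
  PREDICT(L → y L y) = { 'y' }

All predict sets are disjoint. The grammar IS LL(1).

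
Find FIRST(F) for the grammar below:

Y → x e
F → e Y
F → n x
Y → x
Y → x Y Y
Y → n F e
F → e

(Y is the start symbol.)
From F → e Y:
  - e is a terminal: add 'e' and stop
From F → n x:
  - n is a terminal: add 'n' and stop
From F → e:
  - e is a terminal: add 'e' and stop

Collecting: FIRST(F) = { 'e', 'n' }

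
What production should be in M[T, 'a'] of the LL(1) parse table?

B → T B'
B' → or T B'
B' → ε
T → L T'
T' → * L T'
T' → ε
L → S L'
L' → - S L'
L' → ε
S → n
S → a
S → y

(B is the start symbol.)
To find M[T, 'a'], we find productions for T where 'a' is in the predict set (PREDICT(N → α) = (FIRST(α) \ {ε}) ∪ (FOLLOW(N) if α ⇒* ε)).

Relevant sets:
  FIRST(L) = { 'a', 'n', 'y' }

T → L T': PREDICT = { 'a', 'n', 'y' }
  'a' is in predict set, so this production goes in M[T, 'a']

M[T, 'a'] = T → L T'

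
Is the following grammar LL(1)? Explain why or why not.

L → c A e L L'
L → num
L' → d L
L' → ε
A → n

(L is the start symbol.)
No. Predict set conflict for L': { 'd' }

Relevant sets:
  FOLLOW(L') = { $, 'd' }

For L:
  PREDICT(L → c A e L L') = { 'c' }
  PREDICT(L → num) = { 'num' }
For L':
  PREDICT(L' → d L) = { 'd' }
  PREDICT(L' → ε) = { $, 'd' }
A has a single production, so nothing to check there.

Conflict found: Predict set conflict for L': { 'd' }
The grammar is NOT LL(1).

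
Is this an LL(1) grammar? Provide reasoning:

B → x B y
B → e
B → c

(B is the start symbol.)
For B:
  PREDICT(B → x B y) = { 'x' }
  PREDICT(B → e) = { 'e' }
  PREDICT(B → c) = { 'c' }

All predict sets are disjoint. The grammar IS LL(1).

Answer: Yes, the grammar is LL(1).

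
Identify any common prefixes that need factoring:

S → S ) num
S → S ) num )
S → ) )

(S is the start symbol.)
Yes, S has productions with common prefix 'S ) num'

Left-factoring is needed when two productions for the same non-terminal
share a common prefix on the right-hand side.

Productions for S:
  S → S ) num
  S → S ) num )
  S → ) )

Found common prefix 'S ) num' in productions for S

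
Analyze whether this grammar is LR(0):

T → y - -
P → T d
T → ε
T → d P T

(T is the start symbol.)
No. Shift-reduce conflict between [T → .] and [T → . d P T]

A grammar is LR(0) if no state in the canonical LR(0) collection has:
  - both a shift item (dot before a terminal) and a complete item (shift-reduce conflict), or
  - two or more complete items (reduce-reduce conflict; the accept item [T' → T .] counts as a complete item here).

Augment with T' → T and build the canonical LR(0) collection (I0 = CLOSURE({[T' → . T]}), then GOTO on every symbol after a dot until no new states appear). It has 10 states:
  I0: { [T → . d P T], [T → . y - -], [T → .], [T' → . T] }  — shift, reduce
  I1: { [T' → T .] }  — accept
  I2: { [P → . T d], [T → . d P T], [T → . y - -], [T → .], [T → d . P T] }  — shift, reduce
  I3: { [T → y . - -] }  — shift
  I4: { [T → y - . -] }  — shift
  I5: { [T → y - - .] }  — reduce
  I6: { [T → . d P T], [T → . y - -], [T → .], [T → d P . T] }  — shift, reduce
  I7: { [P → T . d] }  — shift
  I8: { [P → T d .] }  — reduce
  I9: { [T → d P T .] }  — reduce

Conflict in state I0:
  Shift-reduce conflict between [T → .] and [T → . d P T]
So the grammar is NOT LR(0).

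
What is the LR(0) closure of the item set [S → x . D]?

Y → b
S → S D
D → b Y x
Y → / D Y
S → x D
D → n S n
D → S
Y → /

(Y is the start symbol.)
{ [D → . S], [D → . b Y x], [D → . n S n], [S → . S D], [S → . x D], [S → x . D] }

To compute CLOSURE, for each item [A → α.Bβ] where B is a non-terminal, add [B → .γ] for all productions B → γ; repeat for the newly added items until nothing changes.

Start with: [S → x . D]
  [S → x . D] has the dot before D: add [D → . b Y x], [D → . n S n], [D → . S]
  [D → . S] has the dot before S: add [S → . S D], [S → . x D]
No further items can be added.

CLOSURE = { [D → . S], [D → . b Y x], [D → . n S n], [S → . S D], [S → . x D], [S → x . D] }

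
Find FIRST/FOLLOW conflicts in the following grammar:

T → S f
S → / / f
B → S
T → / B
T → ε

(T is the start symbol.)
No FIRST/FOLLOW conflicts.

A FIRST/FOLLOW conflict occurs when a non-terminal N has a nullable alternative N → β (β ⇒* ε) and another alternative N → α with FIRST(α) ∩ FOLLOW(N) ≠ ∅: on such a lookahead the parser cannot decide between expanding α and letting N vanish via β.

Nullable non-terminals: T.
FIRST sets used below: FIRST(S) = { '/' }

T: nullable alternative(s) T → ε; FOLLOW(T) = { $ }
  T → S f: FIRST \ {ε} = { '/' } — disjoint from FOLLOW(T)
  T → / B: FIRST \ {ε} = { '/' } — disjoint from FOLLOW(T)
  T → ε: FIRST \ {ε} = { } — this is the only nullable alternative, skip

B, S have no nullable alternative, so no FIRST/FOLLOW check is needed there.

No FIRST/FOLLOW conflicts found.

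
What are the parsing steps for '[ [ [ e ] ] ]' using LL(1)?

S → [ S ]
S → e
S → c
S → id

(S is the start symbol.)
LL(1) parsing maintains a stack (initially the start symbol over $) and the input. At each step: if the stack top is a terminal, match it against the current input token; if it is a non-terminal N, replace it with the RHS of M[N, lookahead] (the unique production whose predict set contains the lookahead).

Stack is shown with the top on the left.

Stack        Input            Action
------------------------------------
S $          [ [ [ e ] ] ] $  output S → [ S ]
[ S ] $      [ [ [ e ] ] ] $  match '['
S ] $        [ [ e ] ] ] $    output S → [ S ]
[ S ] ] $    [ [ e ] ] ] $    match '['
S ] ] $      [ e ] ] ] $      output S → [ S ]
[ S ] ] ] $  [ e ] ] ] $      match '['
S ] ] ] $    e ] ] ] $        output S → e
e ] ] ] $    e ] ] ] $        match 'e'
] ] ] $      ] ] ] $          match ']'
] ] $        ] ] $            match ']'
] $          ] $              match ']'
$            $                accept

The string is accepted.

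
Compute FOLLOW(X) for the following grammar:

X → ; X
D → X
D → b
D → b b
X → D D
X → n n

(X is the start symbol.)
{ $, ';', 'b', 'n' }

To compute FOLLOW(X), find every occurrence of X on a right-hand side N → α X β: add FIRST(β) \ {ε}, and if β is empty or nullable also add FOLLOW(N). Iterate to a fixed point.

X is the start symbol, so $ ∈ FOLLOW(X).
In X → ; X: X is at the end; this adds FOLLOW(X) to itself — nothing new
In D → X: X is at the end, add FOLLOW(D)

The FOLLOW sets referred to above (computed the same way, to a fixed point):
  FOLLOW(D) = { $, ';', 'b', 'n' }

Taking the union: FOLLOW(X) = { $, ';', 'b', 'n' }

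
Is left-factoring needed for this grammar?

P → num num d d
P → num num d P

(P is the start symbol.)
Yes, P has productions with common prefix 'num num d'

Left-factoring is needed when two productions for the same non-terminal
share a common prefix on the right-hand side.

Productions for P:
  P → num num d d
  P → num num d P

Found common prefix 'num num d' in productions for P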